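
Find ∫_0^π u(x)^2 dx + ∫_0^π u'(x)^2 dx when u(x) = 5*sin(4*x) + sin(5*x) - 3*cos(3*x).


||u||_{H^1(0,π)}^2 = -2400/7 + 541*π/2

u'(x) = 9*sin(3*x) + 20*cos(4*x) + 5*cos(5*x).
Expand u² and (u')² and integrate term by term on (0, π), using: for integers n ≥ 1, ∫_0^π sin²(nx) dx = ∫_0^π cos²(nx) dx = π/2; for n ≠ n', ∫_0^π sin(nx)sin(n'x) dx = ∫_0^π cos(nx)cos(n'x) dx = 0; and by product-to-sum, ∫_0^π sin(nx)cos(n'x) dx = ½∫_0^π [sin((n+n')x) + sin((n−n')x)] dx, which is 0 when n+n' is even and 2n/(n²−n'²) when n+n' is odd (it need not vanish on (0, π)).
  u² squared terms: (-3)²·∫cos(3x)² dx = 9·π/2 = 9*π/2;  (5)²·∫sin(4x)² dx = 25·π/2 = 25*π/2;  (1)²·∫sin(5x)² dx = 1·π/2 = π/2.
  u² cross terms: 2·(-3)·(5)·∫cos(3x)·sin(4x) dx = -30·(8/7) = -240/7;  2·(-3)·(1)·∫cos(3x)·sin(5x) dx = -6·(0) = 0;  2·(5)·(1)·∫sin(4x)·sin(5x) dx = 10·(0) = 0.
  So ∫_0^π u² dx = 9*π/2 + 25*π/2 + π/2 − 240/7 + 0 + 0 = -240/7 + 35*π/2.
  (u')² squared terms: (5)²·∫cos(5x)² dx = 25·π/2 = 25*π/2;  (9)²·∫sin(3x)² dx = 81·π/2 = 81*π/2;  (20)²·∫cos(4x)² dx = 400·π/2 = 200*π.
  (u')² cross terms: 2·(5)·(9)·∫cos(5x)·sin(3x) dx = 90·(0) = 0;  2·(5)·(20)·∫cos(5x)·cos(4x) dx = 200·(0) = 0;  2·(9)·(20)·∫sin(3x)·cos(4x) dx = 360·(-6/7) = -2160/7.
  So ∫_0^π (u')² dx = 25*π/2 + 81*π/2 + 200*π + 0 + 0 − 2160/7 = -2160/7 + 253*π.
||u||_{H^1}^2 = (-240/7 + 35*π/2) + (-2160/7 + 253*π) = -2400/7 + 541*π/2.


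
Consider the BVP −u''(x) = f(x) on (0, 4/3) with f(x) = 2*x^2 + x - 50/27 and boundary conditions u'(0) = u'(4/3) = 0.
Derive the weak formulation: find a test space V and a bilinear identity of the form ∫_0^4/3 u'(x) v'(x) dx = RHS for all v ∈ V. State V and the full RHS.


V = H^1(0, 4/3) (no boundary constraint on v; u is determined up to an additive constant); weak form: ∫_0^4/3 u'v' dx = ∫_0^4/3 (2*x^2 + x - 50/27) v dx for all v ∈ V.

Multiply both sides by a test function v and integrate from 0 to 4/3:
  ∫_0^4/3 −u''(x) v(x) dx = ∫_0^4/3 f(x) v(x) dx.
Integrate the LHS by parts once:
  ∫_0^4/3 −u'' v dx = −[u'(x) v(x)]_0^4/3 + ∫_0^4/3 u'(x) v'(x) dx.
Thus ∫_0^4/3 u'(x) v'(x) dx = ∫_0^4/3 f(x) v(x) dx + [u'(x) v(x)]_0^4/3.
Choose V so that boundary terms are either known or forced to vanish.
u has homogeneous Neumann: u'(0) = u'(4/3) = 0. So [u' v]_0^4/3 = 0·v(4/3) − 0·v(0) = 0 for any v; take V = H^1(0, 4/3).
Weak formulation: find u (satisfying any essential BC) such that ∫_0^4/3 u'(x) v'(x) dx = ∫_0^4/3 f v dx for all v ∈ V (homogeneous Neumann, so boundary terms vanish).
Substituting f(x) = 2*x^2 + x - 50/27, the right-hand side is ∫_0^4/3 (2*x^2 + x - 50/27) v dx.
Compatibility check (pure Neumann): taking v ≡ 1 ∈ V gives 0 = ∫_0^4/3 f dx + (0) − (0), i.e. ∫_0^4/3 f dx must equal u'(0) − u'(4/3) = 0. Indeed ∫_0^4/3 (2*x^2 + x - 50/27) dx = 0, so the data are compatible. The solution is then unique only up to an additive constant (fix it e.g. by requiring ∫_0^4/3 u dx = 0).


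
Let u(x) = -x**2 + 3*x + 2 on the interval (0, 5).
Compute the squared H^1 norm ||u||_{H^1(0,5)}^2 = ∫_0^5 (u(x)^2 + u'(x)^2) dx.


||u||_{H^1}^2 = 255/2

The H^1 norm (squared) on an interval (0, L) is
  ||u||_{H^1}^2 = ∫_0^L u(x)^2 dx + ∫_0^L u'(x)^2 dx.
Compute u'(x) = 3 - 2*x.
Then u(x)^2 = x**4 - 6*x**3 + 5*x**2 + 12*x + 4 and u'(x)^2 = 4*x**2 - 12*x + 9.
Integrate each monomial from 0 to 5 using ∫_0^5 c·x^n dx = c·5^(n+1)/(n+1):
  ∫_0^5 u(x)^2 dx = ∫_0^5 (x^4 - 6*x^3 + 5*x^2 + 12*x + 4) dx. Term by term:
    ∫_0^5 x^4 dx = 625;  ∫_0^5 -6*x^3 dx = -1875/2;  ∫_0^5 5*x^2 dx = 625/3;
    ∫_0^5 12*x dx = 150;  ∫_0^5 4 dx = 20.
  Sum: 625 − 1875/2 + 625/3 + 150 + 20 = 395/6.
  ∫_0^5 u'(x)^2 dx = ∫_0^5 (4*x^2 - 12*x + 9) dx. Term by term:
    ∫_0^5 4*x^2 dx = 500/3;  ∫_0^5 -12*x dx = -150;  ∫_0^5 9 dx = 45.
  Sum: 500/3 − 150 + 45 = 185/3.
Adding: ||u||_{H^1}^2 = 395/6 + 185/3 = 255/2.


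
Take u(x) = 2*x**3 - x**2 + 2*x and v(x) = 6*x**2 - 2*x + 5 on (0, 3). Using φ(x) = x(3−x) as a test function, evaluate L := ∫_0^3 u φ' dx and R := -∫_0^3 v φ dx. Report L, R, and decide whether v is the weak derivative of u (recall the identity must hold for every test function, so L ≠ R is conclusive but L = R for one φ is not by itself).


LHS = -342/5, RHS = -819/10. No, v is not the weak derivative of u.

u(x) = 2*x**3 - x**2 + 2*x, classical derivative u'(x) = 6*x**2 - 2*x + 2.
φ(x) = x(3−x), so φ'(x) = 3 - 2*x.
Note φ(0) = φ(3) = 0, so the boundary term u·φ vanishes.
LHS = ∫_0^3 u(x) φ'(x) dx = ∫_0^3 (-4*x^4 + 8*x^3 - 7*x^2 + 6*x) dx. Term by term:
  ∫_0^3 -4*x^4 dx = -972/5;  ∫_0^3 8*x^3 dx = 162;  ∫_0^3 -7*x^2 dx = -63;
  ∫_0^3 6*x dx = 27.
Sum: -972/5 + 162 − 63 + 27 = -342/5.
So LHS = -342/5.
∫_0^3 v(x) φ(x) dx = ∫_0^3 (-6*x^4 + 20*x^3 - 11*x^2 + 15*x) dx. Term by term:
  ∫_0^3 -6*x^4 dx = -1458/5;  ∫_0^3 20*x^3 dx = 405;  ∫_0^3 -11*x^2 dx = -99;
  ∫_0^3 15*x dx = 135/2.
Sum: -1458/5 + 405 − 99 + 135/2 = 819/10.
So RHS = -∫_0^3 v(x) φ(x) dx = -819/10.
LHS − RHS = 27/2 ≠ 0, so the identity fails.
(For a valid weak derivative the identity must hold for EVERY test function, in particular this one. The failure shows v is NOT the weak derivative of u.)
Correct weak derivative would be u'(x) = 6*x**2 - 2*x + 2.


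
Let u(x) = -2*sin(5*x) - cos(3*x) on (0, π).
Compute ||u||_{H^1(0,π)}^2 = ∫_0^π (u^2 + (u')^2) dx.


||u||_{H^1(0,π)}^2 = 57*π

u'(x) = 3*sin(3*x) - 10*cos(5*x).
Expand u² and (u')² and integrate term by term on (0, π), using: for integers n ≥ 1, ∫_0^π sin²(nx) dx = ∫_0^π cos²(nx) dx = π/2; for n ≠ n', ∫_0^π sin(nx)sin(n'x) dx = ∫_0^π cos(nx)cos(n'x) dx = 0; and by product-to-sum, ∫_0^π sin(nx)cos(n'x) dx = ½∫_0^π [sin((n+n')x) + sin((n−n')x)] dx, which is 0 when n+n' is even and 2n/(n²−n'²) when n+n' is odd (it need not vanish on (0, π)).
  u² squared terms: (-1)²·∫cos(3x)² dx = 1·π/2 = π/2;  (-2)²·∫sin(5x)² dx = 4·π/2 = 2*π.
  u² cross terms: 2·(-1)·(-2)·∫cos(3x)·sin(5x) dx = 4·(0) = 0.
  So ∫_0^π u² dx = π/2 + 2*π + 0 = 5*π/2.
  (u')² squared terms: (-10)²·∫cos(5x)² dx = 100·π/2 = 50*π;  (3)²·∫sin(3x)² dx = 9·π/2 = 9*π/2.
  (u')² cross terms: 2·(-10)·(3)·∫cos(5x)·sin(3x) dx = -60·(0) = 0.
  So ∫_0^π (u')² dx = 50*π + 9*π/2 + 0 = 109*π/2.
||u||_{H^1}^2 = (5*π/2) + (109*π/2) = 57*π.


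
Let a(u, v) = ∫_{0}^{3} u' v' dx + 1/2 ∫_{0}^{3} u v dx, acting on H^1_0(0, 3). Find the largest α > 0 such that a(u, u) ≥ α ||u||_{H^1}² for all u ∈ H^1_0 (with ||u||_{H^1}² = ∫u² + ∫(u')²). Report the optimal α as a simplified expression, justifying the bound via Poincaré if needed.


α = (9/2 + π^2)/(9 + π^2)

Coercivity of a(·,·) on H^1_0(0, 3) means a(u, u) ≥ α ||u||_{H^1}² for every u ∈ H^1_0.
The interval has length L = 3, and Poincaré/coercivity depend only on L. Here a(u, u) = ∫(u')² + (1/2)·∫u².
Here 0 < c = 1/2 < 1. The condition a(u,u) ≥ α||u||_{H^1}² reads (1−α)∫(u')² ≥ (α−c)∫u². Any admissible α is ≤ 1 (rapidly oscillating u have ∫u²/∫(u')² → 0), and α = 1 would force 0 ≥ (1−c)∫u², impossible since c < 1; so 1−α > 0. By the sharp Poincaré inequality on H^1_0 of an interval of length L, ∫(u')² ≥ (π/L)²∫u² with equality for the first sine mode sin(π(x−x₀)/L) (x₀ the left endpoint), so the inequality holds for all u iff (1−α)(π/L)² ≥ α − c, i.e. α ≤ ((π/L)² + c)/((π/L)² + 1) = (1 + c(L/π)²)/(1 + (L/π)²). With (π/L)² = π^2/9 and c = 1/2, the largest admissible constant is α = ((π/L)² + c)/((π/L)² + 1).
Simplifying, α = (9/2 + π^2)/(9 + π^2).


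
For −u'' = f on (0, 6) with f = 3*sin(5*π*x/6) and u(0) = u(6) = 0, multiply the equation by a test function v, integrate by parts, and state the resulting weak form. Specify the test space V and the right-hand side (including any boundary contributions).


V = H^1_0(0, 6) (so v(0) = v(6) = 0); weak form: ∫_0^6 u'v' dx = ∫_0^6 (3*sin(5*π*x/6)) v dx for all v ∈ V.

Multiply both sides by a test function v and integrate from 0 to 6:
  ∫_0^6 −u''(x) v(x) dx = ∫_0^6 f(x) v(x) dx.
Integrate the LHS by parts once:
  ∫_0^6 −u'' v dx = −[u'(x) v(x)]_0^6 + ∫_0^6 u'(x) v'(x) dx.
Thus ∫_0^6 u'(x) v'(x) dx = ∫_0^6 f(x) v(x) dx + [u'(x) v(x)]_0^6.
Choose V so that boundary terms are either known or forced to vanish.
u is Dirichlet: u(0) = u(6) = 0. Let V = H^1_0(0, 6); then v(0) = v(6) = 0, and [u' v]_0^6 = 0.
Weak formulation: find u (satisfying any essential BC) such that ∫_0^6 u'(x) v'(x) dx = ∫_0^6 f v dx for all v ∈ V.
Substituting f(x) = 3*sin(5*π*x/6), the right-hand side is ∫_0^6 (3*sin(5*π*x/6)) v dx.


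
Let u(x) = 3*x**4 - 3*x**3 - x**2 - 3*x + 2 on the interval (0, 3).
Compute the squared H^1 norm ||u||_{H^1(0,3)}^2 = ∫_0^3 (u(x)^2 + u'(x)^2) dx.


||u||_{H^1}^2 = 520233/20

The H^1 norm (squared) on an interval (0, L) is
  ||u||_{H^1}^2 = ∫_0^L u(x)^2 dx + ∫_0^L u'(x)^2 dx.
Compute u'(x) = 12*x**3 - 9*x**2 - 2*x - 3.
Then u(x)^2 = 9*x**8 - 18*x**7 + 3*x**6 - 12*x**5 + 31*x**4 - 6*x**3 + 5*x**2 - 12*x + 4 and u'(x)^2 = 144*x**6 - 216*x**5 + 33*x**4 - 36*x**3 + 58*x**2 + 12*x + 9.
Integrate each monomial from 0 to 3 using ∫_0^3 c·x^n dx = c·3^(n+1)/(n+1):
  ∫_0^3 u(x)^2 dx = ∫_0^3 (9*x^8 - 18*x^7 + 3*x^6 - 12*x^5 + 31*x^4 - 6*x^3 + 5*x^2 - 12*x + 4) dx. Term by term:
    ∫_0^3 9*x^8 dx = 19683;  ∫_0^3 -18*x^7 dx = -59049/4;  ∫_0^3 3*x^6 dx = 6561/7;
    ∫_0^3 -12*x^5 dx = -1458;  ∫_0^3 31*x^4 dx = 7533/5;  ∫_0^3 -6*x^3 dx = -243/2;
    ∫_0^3 5*x^2 dx = 45;  ∫_0^3 -12*x dx = -54;  ∫_0^3 4 dx = 12.
  Sum: 19683 − 59049/4 + 6561/7 − 1458 + 7533/5 − 243/2 + 45 − 54 + 12 = 810339/140.
  ∫_0^3 u'(x)^2 dx = ∫_0^3 (144*x^6 - 216*x^5 + 33*x^4 - 36*x^3 + 58*x^2 + 12*x + 9) dx. Term by term:
    ∫_0^3 144*x^6 dx = 314928/7;  ∫_0^3 -216*x^5 dx = -26244;  ∫_0^3 33*x^4 dx = 8019/5;
    ∫_0^3 -36*x^3 dx = -729;  ∫_0^3 58*x^2 dx = 522;  ∫_0^3 12*x dx = 54;
    ∫_0^3 9 dx = 27.
  Sum: 314928/7 − 26244 + 8019/5 − 729 + 522 + 54 + 27 = 707823/35.
Adding: ||u||_{H^1}^2 = 810339/140 + 707823/35 = 520233/20.


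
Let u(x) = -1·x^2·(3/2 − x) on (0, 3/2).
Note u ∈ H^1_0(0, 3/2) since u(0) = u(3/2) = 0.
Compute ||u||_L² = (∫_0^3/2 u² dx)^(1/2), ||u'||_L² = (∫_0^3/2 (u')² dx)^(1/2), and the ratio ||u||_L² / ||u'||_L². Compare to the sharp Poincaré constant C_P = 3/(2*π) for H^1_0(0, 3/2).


||u||_L² / ||u'||_L² = 3*sqrt(14)/28 < C_P = 3/(2*π).

u(x) = -1·x^2·(3/2 − x), so u'(x) = 3*x*(x - 1).
u(x) = -1·x^2·(3/2 − x) vanishes at x = 0 and x = 3/2, so u ∈ H^1_0(0, 3/2). Differentiate via the product rule and integrate the resulting polynomials term by term.
  ∫_0^3/2 u² dx = ∫_0^3/2 (x^6 - 3*x^5 + 9*x^4/4) dx. Term by term:
    ∫_0^3/2 x^6 dx = 2187/896;  ∫_0^3/2 -3*x^5 dx = -729/128;  ∫_0^3/2 9*x^4/4 dx = 2187/640.
  Sum: 2187/896 − 729/128 + 2187/640 = 729/4480.
  ∫_0^3/2 (u')² dx = ∫_0^3/2 (9*x^4 - 18*x^3 + 9*x^2) dx. Term by term:
    ∫_0^3/2 9*x^4 dx = 2187/160;  ∫_0^3/2 -18*x^3 dx = -729/32;  ∫_0^3/2 9*x^2 dx = 81/8.
  Sum: 2187/160 − 729/32 + 81/8 = 81/80.
∫_0^3/2 u² dx = 729/4480, so ||u||_L² = 27*sqrt(70)/560.
∫_0^3/2 (u')² dx = 81/80, so ||u'||_L² = 9*sqrt(5)/20.
Ratio ||u||_L² / ||u'||_L² = 3*sqrt(14)/28.
Sharp Poincaré constant on H^1_0(0, 3/2) is C_P = L/π = 3/(2*π), achieved by sin(2*π/3·x).
A polynomial bump cannot attain the sharp Poincaré constant (only the first sine eigenfunction does), so the ratio is strictly less than C_P, consistent with ||u||_L² ≤ C_P ||u'||_L².


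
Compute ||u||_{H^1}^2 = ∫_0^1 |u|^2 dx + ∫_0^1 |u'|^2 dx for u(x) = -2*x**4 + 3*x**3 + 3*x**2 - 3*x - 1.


||u||_{H^1}^2 = 965/126

The H^1 norm (squared) on an interval (0, L) is
  ||u||_{H^1}^2 = ∫_0^L u(x)^2 dx + ∫_0^L u'(x)^2 dx.
Compute u'(x) = -8*x**3 + 9*x**2 + 6*x - 3.
Then u(x)^2 = 4*x**8 - 12*x**7 - 3*x**6 + 30*x**5 - 5*x**4 - 24*x**3 + 3*x**2 + 6*x + 1 and u'(x)^2 = 64*x**6 - 144*x**5 - 15*x**4 + 156*x**3 - 18*x**2 - 36*x + 9.
Integrate each monomial from 0 to 1 using ∫_0^1 c·x^n dx = c·1^(n+1)/(n+1):
  ∫_0^1 u(x)^2 dx = ∫_0^1 (4*x^8 - 12*x^7 - 3*x^6 + 30*x^5 - 5*x^4 - 24*x^3 + 3*x^2 + 6*x + 1) dx. Term by term:
    ∫_0^1 4*x^8 dx = 4/9;  ∫_0^1 -12*x^7 dx = -3/2;  ∫_0^1 -3*x^6 dx = -3/7;
    ∫_0^1 30*x^5 dx = 5;  ∫_0^1 -5*x^4 dx = -1;  ∫_0^1 -24*x^3 dx = -6;
    ∫_0^1 3*x^2 dx = 1;  ∫_0^1 6*x dx = 3;  ∫_0^1 1 dx = 1.
  Sum: 4/9 − 3/2 − 3/7 + 5 − 1 − 6 + 1 + 3 + 1 = 191/126.
  ∫_0^1 u'(x)^2 dx = ∫_0^1 (64*x^6 - 144*x^5 - 15*x^4 + 156*x^3 - 18*x^2 - 36*x + 9) dx. Term by term:
    ∫_0^1 64*x^6 dx = 64/7;  ∫_0^1 -144*x^5 dx = -24;  ∫_0^1 -15*x^4 dx = -3;
    ∫_0^1 156*x^3 dx = 39;  ∫_0^1 -18*x^2 dx = -6;  ∫_0^1 -36*x dx = -18;
    ∫_0^1 9 dx = 9.
  Sum: 64/7 − 24 − 3 + 39 − 6 − 18 + 9 = 43/7.
Adding: ||u||_{H^1}^2 = 191/126 + 43/7 = 965/126.


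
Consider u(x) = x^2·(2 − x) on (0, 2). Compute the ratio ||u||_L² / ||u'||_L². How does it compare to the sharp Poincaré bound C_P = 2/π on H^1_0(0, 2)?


||u||_L² / ||u'||_L² = sqrt(14)/7 < C_P = 2/π.

u(x) = x^2·(2 − x), so u'(x) = x*(4 - 3*x).
u(x) = x^2·(2 − x) vanishes at x = 0 and x = 2, so u ∈ H^1_0(0, 2). Differentiate via the product rule and integrate the resulting polynomials term by term.
  ∫_0^2 u² dx = ∫_0^2 (x^6 - 4*x^5 + 4*x^4) dx. Term by term:
    ∫_0^2 x^6 dx = 128/7;  ∫_0^2 -4*x^5 dx = -128/3;  ∫_0^2 4*x^4 dx = 128/5.
  Sum: 128/7 − 128/3 + 128/5 = 128/105.
  ∫_0^2 (u')² dx = ∫_0^2 (9*x^4 - 24*x^3 + 16*x^2) dx. Term by term:
    ∫_0^2 9*x^4 dx = 288/5;  ∫_0^2 -24*x^3 dx = -96;  ∫_0^2 16*x^2 dx = 128/3.
  Sum: 288/5 − 96 + 128/3 = 64/15.
∫_0^2 u² dx = 128/105, so ||u||_L² = 8*sqrt(210)/105.
∫_0^2 (u')² dx = 64/15, so ||u'||_L² = 8*sqrt(15)/15.
Ratio ||u||_L² / ||u'||_L² = sqrt(14)/7.
Sharp Poincaré constant on H^1_0(0, 2) is C_P = L/π = 2/π, achieved by sin(π/2·x).
A polynomial bump cannot attain the sharp Poincaré constant (only the first sine eigenfunction does), so the ratio is strictly less than C_P, consistent with ||u||_L² ≤ C_P ||u'||_L².


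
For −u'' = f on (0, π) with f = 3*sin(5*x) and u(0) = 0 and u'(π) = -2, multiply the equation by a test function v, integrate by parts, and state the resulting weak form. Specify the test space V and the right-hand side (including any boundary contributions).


V = {v ∈ H^1(0, π) : v(0) = 0} (test functions vanish at x = 0 where u is specified); weak form: ∫_0^π u'v' dx = ∫_0^π (3*sin(5*x)) v dx − 2·v(π) for all v ∈ V.

Multiply both sides by a test function v and integrate from 0 to π:
  ∫_0^π −u''(x) v(x) dx = ∫_0^π f(x) v(x) dx.
Integrate the LHS by parts once:
  ∫_0^π −u'' v dx = −[u'(x) v(x)]_0^π + ∫_0^π u'(x) v'(x) dx.
Thus ∫_0^π u'(x) v'(x) dx = ∫_0^π f(x) v(x) dx + [u'(x) v(x)]_0^π.
Choose V so that boundary terms are either known or forced to vanish.
Mixed BC: u(0) = 0 (Dirichlet) and u'(π) = -2 (Neumann). Define V = {v ∈ H^1(0, π) : v(0) = 0}. Then [u' v]_0^π = u'(π)·v(π) − u'(0)·0 = − 2·v(π).
Weak formulation: find u (satisfying any essential BC) such that ∫_0^π u'(x) v'(x) dx = ∫_0^π f v dx − 2·v(π) for all v ∈ V (Dirichlet at 0 absorbed into V; Neumann datum at x = π contributes the boundary term).
Substituting f(x) = 3*sin(5*x), the right-hand side is ∫_0^π (3*sin(5*x)) v dx − 2·v(π).


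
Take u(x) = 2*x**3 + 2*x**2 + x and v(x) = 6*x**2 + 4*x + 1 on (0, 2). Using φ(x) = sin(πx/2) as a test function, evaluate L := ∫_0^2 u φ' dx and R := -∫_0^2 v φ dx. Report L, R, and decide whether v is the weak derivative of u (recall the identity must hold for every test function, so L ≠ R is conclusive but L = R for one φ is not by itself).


LHS = -68/π + 192/π^3, RHS = -68/π + 192/π^3. Yes, v = u' weakly.

u(x) = 2*x**3 + 2*x**2 + x, classical derivative u'(x) = 6*x**2 + 4*x + 1.
φ(x) = sin(πx/2), so φ'(x) = π*cos(π*x/2)/2.
Note φ(0) = φ(2) = 0, so the boundary term u·φ vanishes.
LHS = ∫_0^2 u(x) φ'(x) dx = ∫_0^2 (π*x^3*cos(π*x/2) + π*x^2*cos(π*x/2) + π*x*cos(π*x/2)/2) dx. Term by term:
  ∫_0^2 π*x^2*cos(π*x/2) dx = -16/π;  ∫_0^2 π*x^3*cos(π*x/2) dx = -48/π + 192/π^3;  ∫_0^2 π*x*cos(π*x/2)/2 dx = -4/π.
Sum: -16/π + -48/π + 192/π^3 − 4/π = -68/π + 192/π^3.
So LHS = -68/π + 192/π^3.
∫_0^2 v(x) φ(x) dx = ∫_0^2 (6*x^2*sin(π*x/2) + 4*x*sin(π*x/2) + sin(π*x/2)) dx. Term by term:
  ∫_0^2 4*x*sin(π*x/2) dx = 16/π;  ∫_0^2 6*x^2*sin(π*x/2) dx = -192/π^3 + 48/π;  ∫_0^2 sin(π*x/2) dx = 4/π.
Sum: 16/π + -192/π^3 + 48/π + 4/π = -192/π^3 + 68/π.
So RHS = -∫_0^2 v(x) φ(x) dx = -68/π + 192/π^3.
LHS = RHS, so the identity holds for this test φ.
Moreover u is smooth here and v(x) = u'(x) = 6*x**2 + 4*x + 1 pointwise, so the identity holds for every test function. Hence v is the weak derivative of u.


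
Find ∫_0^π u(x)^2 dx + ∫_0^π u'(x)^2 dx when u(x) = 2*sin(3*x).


||u||_{H^1(0,π)}^2 = 20*π

u'(x) = 6*cos(3*x).
Expand u² and (u')² and integrate term by term on (0, π), using: for integers n ≥ 1, ∫_0^π sin²(nx) dx = ∫_0^π cos²(nx) dx = π/2; for n ≠ n', ∫_0^π sin(nx)sin(n'x) dx = ∫_0^π cos(nx)cos(n'x) dx = 0; and by product-to-sum, ∫_0^π sin(nx)cos(n'x) dx = ½∫_0^π [sin((n+n')x) + sin((n−n')x)] dx, which is 0 when n+n' is even and 2n/(n²−n'²) when n+n' is odd (it need not vanish on (0, π)).
  u² squared terms: (2)²·∫sin(3x)² dx = 4·π/2 = 2*π.
  So ∫_0^π u² dx = 2*π.
  (u')² squared terms: (6)²·∫cos(3x)² dx = 36·π/2 = 18*π.
  So ∫_0^π (u')² dx = 18*π.
||u||_{H^1}^2 = (2*π) + (18*π) = 20*π.


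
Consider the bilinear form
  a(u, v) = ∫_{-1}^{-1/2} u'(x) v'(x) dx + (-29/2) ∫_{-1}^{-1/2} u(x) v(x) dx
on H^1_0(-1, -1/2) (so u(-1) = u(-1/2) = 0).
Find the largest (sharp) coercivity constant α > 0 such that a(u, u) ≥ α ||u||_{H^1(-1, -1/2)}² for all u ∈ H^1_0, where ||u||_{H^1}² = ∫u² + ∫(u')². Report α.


α = (-29 + 8*π^2)/(2*(1 + 4*π^2))

Coercivity of a(·,·) on H^1_0(-1, -1/2) means a(u, u) ≥ α ||u||_{H^1}² for every u ∈ H^1_0.
The interval has length L = 1/2, and Poincaré/coercivity depend only on L. Here a(u, u) = ∫(u')² + (-29/2)·∫u².
Here c = -29/2 < 0 with |c| < (π/L)² = 4*π^2, so coercivity still holds. The condition a(u,u) ≥ α||u||_{H^1}² reads (1−α)∫(u')² ≥ (α−c)∫u². Any admissible α is ≤ 1 (rapidly oscillating u have ∫u²/∫(u')² → 0), and α = 1 would force 0 ≥ (1−c)∫u², impossible since c < 1; so 1−α > 0. By the sharp Poincaré inequality on H^1_0 of an interval of length L, ∫(u')² ≥ (π/L)²∫u² with equality for the first sine mode sin(π(x−x₀)/L) (x₀ the left endpoint), so the inequality holds for all u iff (1−α)(π/L)² ≥ α − c, i.e. α ≤ ((π/L)² + c)/((π/L)² + 1) = (1 + c(L/π)²)/(1 + (L/π)²). (Direct route, valid since c ≤ 0: Poincaré gives c∫u² ≥ c(L/π)²∫(u')², so a(u,u) ≥ (1 + c(L/π)²)∫(u')², while ||u||_{H^1}² ≤ (1 + (L/π)²)∫(u')²; dividing yields the same α.) With (π/L)² = 4*π^2 and c = -29/2, the largest admissible constant is α = ((π/L)² + c)/((π/L)² + 1).
Simplifying, α = (-29 + 8*π^2)/(2*(1 + 4*π^2)).


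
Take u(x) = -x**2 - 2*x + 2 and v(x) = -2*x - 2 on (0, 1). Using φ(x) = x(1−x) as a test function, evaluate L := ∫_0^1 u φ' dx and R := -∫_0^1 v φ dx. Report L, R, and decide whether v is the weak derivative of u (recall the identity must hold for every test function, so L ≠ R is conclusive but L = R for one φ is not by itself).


LHS = 1/2, RHS = 1/2. Yes, v = u' weakly.

u(x) = -x**2 - 2*x + 2, classical derivative u'(x) = -2*x - 2.
φ(x) = x(1−x), so φ'(x) = 1 - 2*x.
Note φ(0) = φ(1) = 0, so the boundary term u·φ vanishes.
LHS = ∫_0^1 u(x) φ'(x) dx = ∫_0^1 (2*x^3 + 3*x^2 - 6*x + 2) dx. Term by term:
  ∫_0^1 2*x^3 dx = 1/2;  ∫_0^1 3*x^2 dx = 1;  ∫_0^1 -6*x dx = -3;
  ∫_0^1 2 dx = 2.
Sum: 1/2 + 1 − 3 + 2 = 1/2.
So LHS = 1/2.
∫_0^1 v(x) φ(x) dx = ∫_0^1 (2*x^3 - 2*x) dx. Term by term:
  ∫_0^1 2*x^3 dx = 1/2;  ∫_0^1 -2*x dx = -1.
Sum: 1/2 − 1 = -1/2.
So RHS = -∫_0^1 v(x) φ(x) dx = 1/2.
LHS = RHS, so the identity holds for this test φ.
Moreover u is smooth here and v(x) = u'(x) = -2*x - 2 pointwise, so the identity holds for every test function. Hence v is the weak derivative of u.


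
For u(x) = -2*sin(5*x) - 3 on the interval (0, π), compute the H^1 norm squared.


||u||_{H^1(0,π)}^2 = 24/5 + 61*π

u'(x) = -10*cos(5*x).
Expand u² and (u')² and integrate term by term on (0, π), using: for integers n ≥ 1, ∫_0^π sin²(nx) dx = ∫_0^π cos²(nx) dx = π/2; for n ≠ n', ∫_0^π sin(nx)sin(n'x) dx = ∫_0^π cos(nx)cos(n'x) dx = 0; and by product-to-sum, ∫_0^π sin(nx)cos(n'x) dx = ½∫_0^π [sin((n+n')x) + sin((n−n')x)] dx, which is 0 when n+n' is even and 2n/(n²−n'²) when n+n' is odd (it need not vanish on (0, π)). For the constant mode: ∫_0^π 1 dx = π, ∫_0^π cos(nx) dx = 0, ∫_0^π sin(nx) dx = (1−(−1)^n)/n.
  u² squared terms: (-3)²·∫1 dx = 9·π = 9*π;  (-2)²·∫sin(5x)² dx = 4·π/2 = 2*π.
  u² cross terms: 2·(-3)·(-2)·∫1·sin(5x) dx = 12·(2/5) = 24/5.
  So ∫_0^π u² dx = 9*π + 2*π + 24/5 = 24/5 + 11*π.
  (u')² squared terms: (-10)²·∫cos(5x)² dx = 100·π/2 = 50*π.
  So ∫_0^π (u')² dx = 50*π.
||u||_{H^1}^2 = (24/5 + 11*π) + (50*π) = 24/5 + 61*π.


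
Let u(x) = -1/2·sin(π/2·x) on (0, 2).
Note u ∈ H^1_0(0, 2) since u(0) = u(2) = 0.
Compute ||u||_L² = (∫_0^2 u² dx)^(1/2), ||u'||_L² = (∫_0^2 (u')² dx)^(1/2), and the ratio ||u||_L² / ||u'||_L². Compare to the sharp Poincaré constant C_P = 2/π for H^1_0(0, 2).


||u||_L² / ||u'||_L² = 2/π = C_P.

u(x) = -1/2·sin(π/2·x), so u'(x) = -π*cos(π*x/2)/4.
Writing u(x) = A·sin(kπx/L) with A = -1/2 and k = 1, use ∫_0^L sin²(kπx/L) dx = L/2 and ∫_0^L cos²(kπx/L) dx = L/2.
u² = 1/4·sin²(π/2·x) and (u')² = π^2/16·cos²(π/2·x), and each of sin², cos² integrates to L/2 = 1 over (0, 2).
∫_0^2 u² dx = 1/4, so ||u||_L² = 1/2.
∫_0^2 (u')² dx = π^2/16, so ||u'||_L² = π/4.
Ratio ||u||_L² / ||u'||_L² = 2/π.
Sharp Poincaré constant on H^1_0(0, 2) is C_P = L/π = 2/π, achieved by sin(π/2·x).
This is the k = 1 eigenfunction (up to amplitude), so the ratio equals the sharp Poincaré constant exactly.


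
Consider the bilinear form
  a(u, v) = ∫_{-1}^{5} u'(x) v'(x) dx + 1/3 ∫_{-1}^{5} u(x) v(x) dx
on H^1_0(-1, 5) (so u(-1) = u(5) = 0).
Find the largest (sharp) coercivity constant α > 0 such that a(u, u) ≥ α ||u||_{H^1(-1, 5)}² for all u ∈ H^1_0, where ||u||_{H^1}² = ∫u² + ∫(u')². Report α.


α = (π^2 + 12)/(π^2 + 36)

Coercivity of a(·,·) on H^1_0(-1, 5) means a(u, u) ≥ α ||u||_{H^1}² for every u ∈ H^1_0.
The interval has length L = 6, and Poincaré/coercivity depend only on L. Here a(u, u) = ∫(u')² + (1/3)·∫u².
Here 0 < c = 1/3 < 1. The condition a(u,u) ≥ α||u||_{H^1}² reads (1−α)∫(u')² ≥ (α−c)∫u². Any admissible α is ≤ 1 (rapidly oscillating u have ∫u²/∫(u')² → 0), and α = 1 would force 0 ≥ (1−c)∫u², impossible since c < 1; so 1−α > 0. By the sharp Poincaré inequality on H^1_0 of an interval of length L, ∫(u')² ≥ (π/L)²∫u² with equality for the first sine mode sin(π(x−x₀)/L) (x₀ the left endpoint), so the inequality holds for all u iff (1−α)(π/L)² ≥ α − c, i.e. α ≤ ((π/L)² + c)/((π/L)² + 1) = (1 + c(L/π)²)/(1 + (L/π)²). With (π/L)² = π^2/36 and c = 1/3, the largest admissible constant is α = ((π/L)² + c)/((π/L)² + 1).
Simplifying, α = (π^2 + 12)/(π^2 + 36).


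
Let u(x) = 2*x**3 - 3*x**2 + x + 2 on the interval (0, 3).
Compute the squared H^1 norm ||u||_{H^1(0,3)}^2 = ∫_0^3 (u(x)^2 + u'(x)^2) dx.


||u||_{H^1}^2 = 74733/70

The H^1 norm (squared) on an interval (0, L) is
  ||u||_{H^1}^2 = ∫_0^L u(x)^2 dx + ∫_0^L u'(x)^2 dx.
Compute u'(x) = 6*x**2 - 6*x + 1.
Then u(x)^2 = 4*x**6 - 12*x**5 + 13*x**4 + 2*x**3 - 11*x**2 + 4*x + 4 and u'(x)^2 = 36*x**4 - 72*x**3 + 48*x**2 - 12*x + 1.
Integrate each monomial from 0 to 3 using ∫_0^3 c·x^n dx = c·3^(n+1)/(n+1):
  ∫_0^3 u(x)^2 dx = ∫_0^3 (4*x^6 - 12*x^5 + 13*x^4 + 2*x^3 - 11*x^2 + 4*x + 4) dx. Term by term:
    ∫_0^3 4*x^6 dx = 8748/7;  ∫_0^3 -12*x^5 dx = -1458;  ∫_0^3 13*x^4 dx = 3159/5;
    ∫_0^3 2*x^3 dx = 81/2;  ∫_0^3 -11*x^2 dx = -99;  ∫_0^3 4*x dx = 18;
    ∫_0^3 4 dx = 12.
  Sum: 8748/7 − 1458 + 3159/5 + 81/2 − 99 + 18 + 12 = 27651/70.
  ∫_0^3 u'(x)^2 dx = ∫_0^3 (36*x^4 - 72*x^3 + 48*x^2 - 12*x + 1) dx. Term by term:
    ∫_0^3 36*x^4 dx = 8748/5;  ∫_0^3 -72*x^3 dx = -1458;  ∫_0^3 48*x^2 dx = 432;
    ∫_0^3 -12*x dx = -54;  ∫_0^3 1 dx = 3.
  Sum: 8748/5 − 1458 + 432 − 54 + 3 = 3363/5.
Adding: ||u||_{H^1}^2 = 27651/70 + 3363/5 = 74733/70.


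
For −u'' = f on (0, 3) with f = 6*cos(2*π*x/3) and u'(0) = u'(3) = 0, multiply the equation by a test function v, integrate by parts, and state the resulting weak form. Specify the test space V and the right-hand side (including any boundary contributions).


V = H^1(0, 3) (no boundary constraint on v; u is determined up to an additive constant); weak form: ∫_0^3 u'v' dx = ∫_0^3 (6*cos(2*π*x/3)) v dx for all v ∈ V.

Multiply both sides by a test function v and integrate from 0 to 3:
  ∫_0^3 −u''(x) v(x) dx = ∫_0^3 f(x) v(x) dx.
Integrate the LHS by parts once:
  ∫_0^3 −u'' v dx = −[u'(x) v(x)]_0^3 + ∫_0^3 u'(x) v'(x) dx.
Thus ∫_0^3 u'(x) v'(x) dx = ∫_0^3 f(x) v(x) dx + [u'(x) v(x)]_0^3.
Choose V so that boundary terms are either known or forced to vanish.
u has homogeneous Neumann: u'(0) = u'(3) = 0. So [u' v]_0^3 = 0·v(3) − 0·v(0) = 0 for any v; take V = H^1(0, 3).
Weak formulation: find u (satisfying any essential BC) such that ∫_0^3 u'(x) v'(x) dx = ∫_0^3 f v dx for all v ∈ V (homogeneous Neumann, so boundary terms vanish).
Substituting f(x) = 6*cos(2*π*x/3), the right-hand side is ∫_0^3 (6*cos(2*π*x/3)) v dx.
Compatibility check (pure Neumann): taking v ≡ 1 ∈ V gives 0 = ∫_0^3 f dx + (0) − (0), i.e. ∫_0^3 f dx must equal u'(0) − u'(3) = 0. Indeed ∫_0^3 (6*cos(2*π*x/3)) dx = 0, so the data are compatible. The solution is then unique only up to an additive constant (fix it e.g. by requiring ∫_0^3 u dx = 0).


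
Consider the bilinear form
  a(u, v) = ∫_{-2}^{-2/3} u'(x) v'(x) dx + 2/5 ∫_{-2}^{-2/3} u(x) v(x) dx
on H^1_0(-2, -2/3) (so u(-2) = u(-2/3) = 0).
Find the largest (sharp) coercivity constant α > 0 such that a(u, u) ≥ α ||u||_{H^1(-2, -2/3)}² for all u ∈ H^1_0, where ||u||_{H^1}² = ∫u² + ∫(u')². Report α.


α = (32 + 45*π^2)/(5*(16 + 9*π^2))

Coercivity of a(·,·) on H^1_0(-2, -2/3) means a(u, u) ≥ α ||u||_{H^1}² for every u ∈ H^1_0.
The interval has length L = 4/3, and Poincaré/coercivity depend only on L. Here a(u, u) = ∫(u')² + (2/5)·∫u².
Here 0 < c = 2/5 < 1. The condition a(u,u) ≥ α||u||_{H^1}² reads (1−α)∫(u')² ≥ (α−c)∫u². Any admissible α is ≤ 1 (rapidly oscillating u have ∫u²/∫(u')² → 0), and α = 1 would force 0 ≥ (1−c)∫u², impossible since c < 1; so 1−α > 0. By the sharp Poincaré inequality on H^1_0 of an interval of length L, ∫(u')² ≥ (π/L)²∫u² with equality for the first sine mode sin(π(x−x₀)/L) (x₀ the left endpoint), so the inequality holds for all u iff (1−α)(π/L)² ≥ α − c, i.e. α ≤ ((π/L)² + c)/((π/L)² + 1) = (1 + c(L/π)²)/(1 + (L/π)²). With (π/L)² = 9*π^2/16 and c = 2/5, the largest admissible constant is α = ((π/L)² + c)/((π/L)² + 1).
Simplifying, α = (32 + 45*π^2)/(5*(16 + 9*π^2)).


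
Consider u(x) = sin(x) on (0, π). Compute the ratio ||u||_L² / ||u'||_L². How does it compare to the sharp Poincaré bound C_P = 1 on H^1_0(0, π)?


||u||_L² / ||u'||_L² = 1 = C_P.

u(x) = sin(x), so u'(x) = cos(x).
Writing u(x) = A·sin(kπx/L) with A = 1 and k = 1, use ∫_0^L sin²(kπx/L) dx = L/2 and ∫_0^L cos²(kπx/L) dx = L/2.
u² = 1·sin²(x) and (u')² = 1·cos²(x), and each of sin², cos² integrates to L/2 = π/2 over (0, π).
∫_0^π u² dx = π/2, so ||u||_L² = sqrt(2)*sqrt(π)/2.
∫_0^π (u')² dx = π/2, so ||u'||_L² = sqrt(2)*sqrt(π)/2.
Ratio ||u||_L² / ||u'||_L² = 1.
Sharp Poincaré constant on H^1_0(0, π) is C_P = L/π = 1, achieved by sin(x).
This is the k = 1 eigenfunction (up to amplitude), so the ratio equals the sharp Poincaré constant exactly.


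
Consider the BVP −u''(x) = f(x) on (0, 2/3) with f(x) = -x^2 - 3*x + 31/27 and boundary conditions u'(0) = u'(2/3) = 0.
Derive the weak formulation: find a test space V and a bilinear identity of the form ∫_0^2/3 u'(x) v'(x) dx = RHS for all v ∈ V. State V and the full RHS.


V = H^1(0, 2/3) (no boundary constraint on v; u is determined up to an additive constant); weak form: ∫_0^2/3 u'v' dx = ∫_0^2/3 (-x^2 - 3*x + 31/27) v dx for all v ∈ V.

Multiply both sides by a test function v and integrate from 0 to 2/3:
  ∫_0^2/3 −u''(x) v(x) dx = ∫_0^2/3 f(x) v(x) dx.
Integrate the LHS by parts once:
  ∫_0^2/3 −u'' v dx = −[u'(x) v(x)]_0^2/3 + ∫_0^2/3 u'(x) v'(x) dx.
Thus ∫_0^2/3 u'(x) v'(x) dx = ∫_0^2/3 f(x) v(x) dx + [u'(x) v(x)]_0^2/3.
Choose V so that boundary terms are either known or forced to vanish.
u has homogeneous Neumann: u'(0) = u'(2/3) = 0. So [u' v]_0^2/3 = 0·v(2/3) − 0·v(0) = 0 for any v; take V = H^1(0, 2/3).
Weak formulation: find u (satisfying any essential BC) such that ∫_0^2/3 u'(x) v'(x) dx = ∫_0^2/3 f v dx for all v ∈ V (homogeneous Neumann, so boundary terms vanish).
Substituting f(x) = -x^2 - 3*x + 31/27, the right-hand side is ∫_0^2/3 (-x^2 - 3*x + 31/27) v dx.
Compatibility check (pure Neumann): taking v ≡ 1 ∈ V gives 0 = ∫_0^2/3 f dx + (0) − (0), i.e. ∫_0^2/3 f dx must equal u'(0) − u'(2/3) = 0. Indeed ∫_0^2/3 (-x^2 - 3*x + 31/27) dx = 0, so the data are compatible. The solution is then unique only up to an additive constant (fix it e.g. by requiring ∫_0^2/3 u dx = 0).


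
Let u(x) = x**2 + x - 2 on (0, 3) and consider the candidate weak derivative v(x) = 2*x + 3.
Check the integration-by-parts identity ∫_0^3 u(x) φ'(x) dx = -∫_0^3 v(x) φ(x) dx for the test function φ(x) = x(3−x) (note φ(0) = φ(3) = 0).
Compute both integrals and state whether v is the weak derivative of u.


LHS = -18, RHS = -27. No, v is not the weak derivative of u.

u(x) = x**2 + x - 2, classical derivative u'(x) = 2*x + 1.
φ(x) = x(3−x), so φ'(x) = 3 - 2*x.
Note φ(0) = φ(3) = 0, so the boundary term u·φ vanishes.
LHS = ∫_0^3 u(x) φ'(x) dx = ∫_0^3 (-2*x^3 + x^2 + 7*x - 6) dx. Term by term:
  ∫_0^3 -2*x^3 dx = -81/2;  ∫_0^3 x^2 dx = 9;  ∫_0^3 7*x dx = 63/2;
  ∫_0^3 -6 dx = -18.
Sum: -81/2 + 9 + 63/2 − 18 = -18.
So LHS = -18.
∫_0^3 v(x) φ(x) dx = ∫_0^3 (-2*x^3 + 3*x^2 + 9*x) dx. Term by term:
  ∫_0^3 -2*x^3 dx = -81/2;  ∫_0^3 3*x^2 dx = 27;  ∫_0^3 9*x dx = 81/2.
Sum: -81/2 + 27 + 81/2 = 27.
So RHS = -∫_0^3 v(x) φ(x) dx = -27.
LHS − RHS = 9 ≠ 0, so the identity fails.
(For a valid weak derivative the identity must hold for EVERY test function, in particular this one. The failure shows v is NOT the weak derivative of u.)
Correct weak derivative would be u'(x) = 2*x + 1.


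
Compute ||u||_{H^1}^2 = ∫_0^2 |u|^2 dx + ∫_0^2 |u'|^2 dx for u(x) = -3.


||u||_{H^1}^2 = 18

The H^1 norm (squared) on an interval (0, L) is
  ||u||_{H^1}^2 = ∫_0^L u(x)^2 dx + ∫_0^L u'(x)^2 dx.
Compute u'(x) = 0.
Then u(x)^2 = 9 and u'(x)^2 = 0.
Integrate each monomial from 0 to 2 using ∫_0^2 c·x^n dx = c·2^(n+1)/(n+1):
  ∫_0^2 u(x)^2 dx = ∫_0^2 (9) dx. Term by term:
    ∫_0^2 9 dx = 18.
  ∫_0^2 u'(x)^2 dx = ∫_0^2 (0) dx. Term by term:
    ∫_0^2 0 dx = 0.
Adding: ||u||_{H^1}^2 = 18 + 0 = 18.


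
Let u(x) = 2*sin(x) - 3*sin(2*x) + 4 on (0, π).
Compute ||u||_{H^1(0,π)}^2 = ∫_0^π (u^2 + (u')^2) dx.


||u||_{H^1(0,π)}^2 = 32 + 85*π/2

u'(x) = 2*cos(x) - 6*cos(2*x).
Expand u² and (u')² and integrate term by term on (0, π), using: for integers n ≥ 1, ∫_0^π sin²(nx) dx = ∫_0^π cos²(nx) dx = π/2; for n ≠ n', ∫_0^π sin(nx)sin(n'x) dx = ∫_0^π cos(nx)cos(n'x) dx = 0; and by product-to-sum, ∫_0^π sin(nx)cos(n'x) dx = ½∫_0^π [sin((n+n')x) + sin((n−n')x)] dx, which is 0 when n+n' is even and 2n/(n²−n'²) when n+n' is odd (it need not vanish on (0, π)). For the constant mode: ∫_0^π 1 dx = π, ∫_0^π cos(nx) dx = 0, ∫_0^π sin(nx) dx = (1−(−1)^n)/n.
  u² squared terms: (4)²·∫1 dx = 16·π = 16*π;  (-3)²·∫sin(2x)² dx = 9·π/2 = 9*π/2;  (2)²·∫sin(x)² dx = 4·π/2 = 2*π.
  u² cross terms: 2·(4)·(-3)·∫1·sin(2x) dx = -24·(0) = 0;  2·(4)·(2)·∫1·sin(x) dx = 16·(2) = 32;  2·(-3)·(2)·∫sin(2x)·sin(x) dx = -12·(0) = 0.
  So ∫_0^π u² dx = 16*π + 9*π/2 + 2*π + 0 + 32 + 0 = 32 + 45*π/2.
  (u')² squared terms: (-6)²·∫cos(2x)² dx = 36·π/2 = 18*π;  (2)²·∫cos(x)² dx = 4·π/2 = 2*π.
  (u')² cross terms: 2·(-6)·(2)·∫cos(2x)·cos(x) dx = -24·(0) = 0.
  So ∫_0^π (u')² dx = 18*π + 2*π + 0 = 20*π.
||u||_{H^1}^2 = (32 + 45*π/2) + (20*π) = 32 + 85*π/2.


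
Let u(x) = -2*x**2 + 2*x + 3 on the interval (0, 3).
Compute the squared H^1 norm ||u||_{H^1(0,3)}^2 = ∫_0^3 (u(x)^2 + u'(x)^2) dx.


||u||_{H^1}^2 = 627/5

The H^1 norm (squared) on an interval (0, L) is
  ||u||_{H^1}^2 = ∫_0^L u(x)^2 dx + ∫_0^L u'(x)^2 dx.
Compute u'(x) = 2 - 4*x.
Then u(x)^2 = 4*x**4 - 8*x**3 - 8*x**2 + 12*x + 9 and u'(x)^2 = 16*x**2 - 16*x + 4.
Integrate each monomial from 0 to 3 using ∫_0^3 c·x^n dx = c·3^(n+1)/(n+1):
  ∫_0^3 u(x)^2 dx = ∫_0^3 (4*x^4 - 8*x^3 - 8*x^2 + 12*x + 9) dx. Term by term:
    ∫_0^3 4*x^4 dx = 972/5;  ∫_0^3 -8*x^3 dx = -162;  ∫_0^3 -8*x^2 dx = -72;
    ∫_0^3 12*x dx = 54;  ∫_0^3 9 dx = 27.
  Sum: 972/5 − 162 − 72 + 54 + 27 = 207/5.
  ∫_0^3 u'(x)^2 dx = ∫_0^3 (16*x^2 - 16*x + 4) dx. Term by term:
    ∫_0^3 16*x^2 dx = 144;  ∫_0^3 -16*x dx = -72;  ∫_0^3 4 dx = 12.
  Sum: 144 − 72 + 12 = 84.
Adding: ||u||_{H^1}^2 = 207/5 + 84 = 627/5.


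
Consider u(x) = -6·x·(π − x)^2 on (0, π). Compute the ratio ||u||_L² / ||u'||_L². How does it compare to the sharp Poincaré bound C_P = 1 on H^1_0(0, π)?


||u||_L² / ||u'||_L² = sqrt(14)*π/14 < C_P = 1.

u(x) = -6·x·(π − x)^2, so u'(x) = 6*(π - 3*x)*(x - π).
u(x) = -6·x·(π − x)^2 vanishes at x = 0 and x = π, so u ∈ H^1_0(0, π). Differentiate via the product rule and integrate the resulting polynomials term by term.
  ∫_0^π u² dx = ∫_0^π (36*x^6 - 144*π*x^5 + 216*π^2*x^4 - 144*π^3*x^3 + 36*π^4*x^2) dx. Term by term:
    ∫_0^π 36*x^6 dx = 36*π^7/7;  ∫_0^π -144*π*x^5 dx = -24*π^7;  ∫_0^π 216*π^2*x^4 dx = 216*π^7/5;
    ∫_0^π -144*π^3*x^3 dx = -36*π^7;  ∫_0^π 36*π^4*x^2 dx = 12*π^7.
  Sum: 36*π^7/7 − 24*π^7 + 216*π^7/5 − 36*π^7 + 12*π^7 = 12*π^7/35.
  ∫_0^π (u')² dx = ∫_0^π (324*x^4 - 864*π*x^3 + 792*π^2*x^2 - 288*π^3*x + 36*π^4) dx. Term by term:
    ∫_0^π 324*x^4 dx = 324*π^5/5;  ∫_0^π -864*π*x^3 dx = -216*π^5;  ∫_0^π 792*π^2*x^2 dx = 264*π^5;
    ∫_0^π -288*π^3*x dx = -144*π^5;  ∫_0^π 36*π^4 dx = 36*π^5.
  Sum: 324*π^5/5 − 216*π^5 + 264*π^5 − 144*π^5 + 36*π^5 = 24*π^5/5.
∫_0^π u² dx = 12*π^7/35, so ||u||_L² = 2*sqrt(105)*π^(7/2)/35.
∫_0^π (u')² dx = 24*π^5/5, so ||u'||_L² = 2*sqrt(30)*π^(5/2)/5.
Ratio ||u||_L² / ||u'||_L² = sqrt(14)*π/14.
Sharp Poincaré constant on H^1_0(0, π) is C_P = L/π = 1, achieved by sin(x).
A polynomial bump cannot attain the sharp Poincaré constant (only the first sine eigenfunction does), so the ratio is strictly less than C_P, consistent with ||u||_L² ≤ C_P ||u'||_L².


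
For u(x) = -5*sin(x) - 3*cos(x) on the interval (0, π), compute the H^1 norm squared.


||u||_{H^1(0,π)}^2 = 34*π

u'(x) = 3*sin(x) - 5*cos(x).
Expand u² and (u')² and integrate term by term on (0, π), using: for integers n ≥ 1, ∫_0^π sin²(nx) dx = ∫_0^π cos²(nx) dx = π/2; for n ≠ n', ∫_0^π sin(nx)sin(n'x) dx = ∫_0^π cos(nx)cos(n'x) dx = 0; and by product-to-sum, ∫_0^π sin(nx)cos(n'x) dx = ½∫_0^π [sin((n+n')x) + sin((n−n')x)] dx, which is 0 when n+n' is even and 2n/(n²−n'²) when n+n' is odd (it need not vanish on (0, π)).
  u² squared terms: (-5)²·∫sin(x)² dx = 25·π/2 = 25*π/2;  (-3)²·∫cos(x)² dx = 9·π/2 = 9*π/2.
  u² cross terms: 2·(-5)·(-3)·∫sin(x)·cos(x) dx = 30·(0) = 0.
  So ∫_0^π u² dx = 25*π/2 + 9*π/2 + 0 = 17*π.
  (u')² squared terms: (-5)²·∫cos(x)² dx = 25·π/2 = 25*π/2;  (3)²·∫sin(x)² dx = 9·π/2 = 9*π/2.
  (u')² cross terms: 2·(-5)·(3)·∫cos(x)·sin(x) dx = -30·(0) = 0.
  So ∫_0^π (u')² dx = 25*π/2 + 9*π/2 + 0 = 17*π.
||u||_{H^1}^2 = (17*π) + (17*π) = 34*π.


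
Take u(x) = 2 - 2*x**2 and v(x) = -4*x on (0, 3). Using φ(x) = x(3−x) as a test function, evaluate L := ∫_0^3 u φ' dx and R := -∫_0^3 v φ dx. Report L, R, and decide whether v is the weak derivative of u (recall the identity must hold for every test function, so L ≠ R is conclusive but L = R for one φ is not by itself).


LHS = 27, RHS = 27. Yes, v = u' weakly.

u(x) = 2 - 2*x**2, classical derivative u'(x) = -4*x.
φ(x) = x(3−x), so φ'(x) = 3 - 2*x.
Note φ(0) = φ(3) = 0, so the boundary term u·φ vanishes.
LHS = ∫_0^3 u(x) φ'(x) dx = ∫_0^3 (4*x^3 - 6*x^2 - 4*x + 6) dx. Term by term:
  ∫_0^3 4*x^3 dx = 81;  ∫_0^3 -6*x^2 dx = -54;  ∫_0^3 -4*x dx = -18;
  ∫_0^3 6 dx = 18.
Sum: 81 − 54 − 18 + 18 = 27.
So LHS = 27.
∫_0^3 v(x) φ(x) dx = ∫_0^3 (4*x^3 - 12*x^2) dx. Term by term:
  ∫_0^3 4*x^3 dx = 81;  ∫_0^3 -12*x^2 dx = -108.
Sum: 81 − 108 = -27.
So RHS = -∫_0^3 v(x) φ(x) dx = 27.
LHS = RHS, so the identity holds for this test φ.
Moreover u is smooth here and v(x) = u'(x) = -4*x pointwise, so the identity holds for every test function. Hence v is the weak derivative of u.


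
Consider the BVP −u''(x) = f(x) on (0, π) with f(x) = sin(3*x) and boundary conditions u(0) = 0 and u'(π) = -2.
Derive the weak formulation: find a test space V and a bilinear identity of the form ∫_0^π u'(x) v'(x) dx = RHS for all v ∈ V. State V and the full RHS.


V = {v ∈ H^1(0, π) : v(0) = 0} (test functions vanish at x = 0 where u is specified); weak form: ∫_0^π u'v' dx = ∫_0^π (sin(3*x)) v dx − 2·v(π) for all v ∈ V.

Multiply both sides by a test function v and integrate from 0 to π:
  ∫_0^π −u''(x) v(x) dx = ∫_0^π f(x) v(x) dx.
Integrate the LHS by parts once:
  ∫_0^π −u'' v dx = −[u'(x) v(x)]_0^π + ∫_0^π u'(x) v'(x) dx.
Thus ∫_0^π u'(x) v'(x) dx = ∫_0^π f(x) v(x) dx + [u'(x) v(x)]_0^π.
Choose V so that boundary terms are either known or forced to vanish.
Mixed BC: u(0) = 0 (Dirichlet) and u'(π) = -2 (Neumann). Define V = {v ∈ H^1(0, π) : v(0) = 0}. Then [u' v]_0^π = u'(π)·v(π) − u'(0)·0 = − 2·v(π).
Weak formulation: find u (satisfying any essential BC) such that ∫_0^π u'(x) v'(x) dx = ∫_0^π f v dx − 2·v(π) for all v ∈ V (Dirichlet at 0 absorbed into V; Neumann datum at x = π contributes the boundary term).
Substituting f(x) = sin(3*x), the right-hand side is ∫_0^π (sin(3*x)) v dx − 2·v(π).


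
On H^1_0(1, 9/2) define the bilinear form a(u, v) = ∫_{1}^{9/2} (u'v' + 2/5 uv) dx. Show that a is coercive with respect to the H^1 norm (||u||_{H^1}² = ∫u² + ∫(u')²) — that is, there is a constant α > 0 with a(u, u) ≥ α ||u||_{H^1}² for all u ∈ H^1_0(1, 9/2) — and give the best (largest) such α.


α = 2*(49 + 10*π^2)/(5*(4*π^2 + 49))

Coercivity of a(·,·) on H^1_0(1, 9/2) means a(u, u) ≥ α ||u||_{H^1}² for every u ∈ H^1_0.
The interval has length L = 7/2, and Poincaré/coercivity depend only on L. Here a(u, u) = ∫(u')² + (2/5)·∫u².
Here 0 < c = 2/5 < 1. The condition a(u,u) ≥ α||u||_{H^1}² reads (1−α)∫(u')² ≥ (α−c)∫u². Any admissible α is ≤ 1 (rapidly oscillating u have ∫u²/∫(u')² → 0), and α = 1 would force 0 ≥ (1−c)∫u², impossible since c < 1; so 1−α > 0. By the sharp Poincaré inequality on H^1_0 of an interval of length L, ∫(u')² ≥ (π/L)²∫u² with equality for the first sine mode sin(π(x−x₀)/L) (x₀ the left endpoint), so the inequality holds for all u iff (1−α)(π/L)² ≥ α − c, i.e. α ≤ ((π/L)² + c)/((π/L)² + 1) = (1 + c(L/π)²)/(1 + (L/π)²). With (π/L)² = 4*π^2/49 and c = 2/5, the largest admissible constant is α = ((π/L)² + c)/((π/L)² + 1).
Simplifying, α = 2*(49 + 10*π^2)/(5*(4*π^2 + 49)).
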